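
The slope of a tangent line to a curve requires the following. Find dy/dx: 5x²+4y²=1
Differentiate: 10x + 8y·(dy/dx)=0
dy/dx=-10x/(8y)=-(5/4)·(x/y)

Answer: dy/dx=-(5/4)·(x/y)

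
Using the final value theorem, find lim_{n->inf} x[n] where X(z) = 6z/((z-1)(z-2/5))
Final value theorem: lim x[n]=lim_{z->1} (z-1)*X(z)
(z-1)*X(z)=6z/(z-2/5)
As z->1: 6/(1 - 2/5)=6/(3/5)=10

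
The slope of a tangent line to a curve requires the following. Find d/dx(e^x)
Chain rule: d/dx[e^u]=e^u · u' where u=x
u'=1

Answer: 1·e^x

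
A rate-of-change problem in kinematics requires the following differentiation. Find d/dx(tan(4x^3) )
Chain rule: d/dx[tan(u)] = sec²(u)·u' where u = 4x^3
u' = 12x^2

Answer: 12x^2·sec²(4x^3)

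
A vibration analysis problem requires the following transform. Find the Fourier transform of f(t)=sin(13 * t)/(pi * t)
sin(W*t)/(pi*t)=(W/pi)*sinc(W*t/pi) is the impulse response of the ideal low-pass filter with cutoff W (here W=13).
Its Fourier transform is a rectangular function:
F(omega)=1 for |omega| < 13, 0 otherwise

Answer: rect(omega/26) [i.e., 1 for |omega| < 13, 0 otherwise]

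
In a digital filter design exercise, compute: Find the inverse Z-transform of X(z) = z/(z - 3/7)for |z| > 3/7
Standard pair: z/(z-a) <-> a^n*u[n] for causal signals
With a=3/7: x[n]=(3/7)^n*u[n]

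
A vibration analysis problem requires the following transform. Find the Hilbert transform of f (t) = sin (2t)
The Hilbert transform shifts each frequency component by -pi/2.
H{sin(wt)} = -cos(wt)
With w = 2: H{sin(2t)} = -cos(2t)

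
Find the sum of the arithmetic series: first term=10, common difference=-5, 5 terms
Last term: a_n=10 + (5 - 1)·-5=-10
Sum=n(a_1 + a_n)/2=5(10 + (-10))/2=0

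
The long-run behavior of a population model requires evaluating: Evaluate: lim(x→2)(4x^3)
Polynomial is continuous, so substitute x = 2:
4·2^3 = 32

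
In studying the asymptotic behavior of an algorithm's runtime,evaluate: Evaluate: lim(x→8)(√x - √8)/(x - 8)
Multiply by conjugate (√x + √8)/(√x + √8):
=(x - 8)/((x - 8)(√x + √8))=1/(√x + √8)
As x → 8: 1/(2√8)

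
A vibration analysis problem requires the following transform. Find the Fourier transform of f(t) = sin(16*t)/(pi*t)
sin(W*t)/(pi*t)=(W/pi)*sinc(W*t/pi) is the impulse response of the ideal low-pass filter with cutoff W (here W=16).
Its Fourier transform is a rectangular function:
F(omega)=1 for |omega| < 16, 0 otherwise

Answer: rect(omega/32) [i.e., 1 for |omega| < 16, 0 otherwise]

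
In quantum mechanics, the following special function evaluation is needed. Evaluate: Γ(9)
Γ(n)=(n-1)! for positive integers
Γ(9)=8!=40320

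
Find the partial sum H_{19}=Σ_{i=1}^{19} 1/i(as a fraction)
H_19 = 1 + 1/2 + 1/3 + ... + 1/19
= 275295799/77597520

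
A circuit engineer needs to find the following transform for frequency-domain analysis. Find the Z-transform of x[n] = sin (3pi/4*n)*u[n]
Z{sin(w0*n)*u[n]} = z*sin(w0)/(z^2 - 2z*cos(w0) + 1)
With w0 = 3pi/4: X(z) = z*sin(3pi/4)/(z^2 - 2z*cos(3pi/4) + 1)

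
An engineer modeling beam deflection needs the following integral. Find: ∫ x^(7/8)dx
Power rule: ∫ x^(7/8) dx = x^(15/8)/(15/8) + C

Answer: (8/15)·x^(15/8) + C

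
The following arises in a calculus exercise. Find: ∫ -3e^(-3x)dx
Since d/dx[e^(-3x)]=-3e^(-3x), we get 1 e^(-3x)+C

Answer: e^(-3x)+C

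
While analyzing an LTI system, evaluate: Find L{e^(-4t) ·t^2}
First shifting: L{e^(at)f(t)}=F(s-a)
L{t^2}=2/s^3
Shift s → s+4: 2/(s+4)^3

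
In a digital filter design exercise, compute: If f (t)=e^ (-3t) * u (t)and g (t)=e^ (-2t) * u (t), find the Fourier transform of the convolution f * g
By the convolution theorem: F{f * g} = F(omega) * G(omega)
F(omega) = 1/(3+j * omega), G(omega) = 1/(2+j * omega)
F{f * g} = 1/((3+j * omega)(2+j * omega))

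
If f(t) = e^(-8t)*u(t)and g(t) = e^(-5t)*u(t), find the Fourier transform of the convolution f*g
By the convolution theorem: F{f * g} = F(omega) * G(omega)
F(omega) = 1/(8 + j * omega), G(omega) = 1/(5 + j * omega)
F{f * g} = 1/((8 + j * omega)(5 + j * omega))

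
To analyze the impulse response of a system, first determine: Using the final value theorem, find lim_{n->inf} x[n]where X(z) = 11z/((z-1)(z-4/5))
Final value theorem: lim x[n]=lim_{z->1} (z-1)*X(z)
(z-1)*X(z)=11z/(z-4/5)
As z->1: 11/(1 - 4/5)=11/(1/5)=55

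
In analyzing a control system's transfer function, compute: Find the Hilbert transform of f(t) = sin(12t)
The Hilbert transform shifts each frequency component by -pi/2.
H{sin(wt)}=-cos(wt)
With w=12: H{sin(12t)}=-cos(12t)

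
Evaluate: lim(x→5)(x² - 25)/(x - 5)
Factor: (x² - 25) = (x-5)(x + 5)
Cancel (x-5): lim(x→5) (x + 5) = 10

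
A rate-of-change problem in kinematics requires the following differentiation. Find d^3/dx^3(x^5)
Apply power rule 3 times:
d^1: 5x^4
d^2: 20x^3
d^3: 60x^2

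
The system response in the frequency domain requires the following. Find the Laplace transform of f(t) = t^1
L{t^n}=n!/s^(n + 1)
L{t^1}=1!/s^2=1/s^2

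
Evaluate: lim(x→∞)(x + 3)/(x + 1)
Divide numerator and denominator by x:
lim (1+3/x)/(1+1/x) = 1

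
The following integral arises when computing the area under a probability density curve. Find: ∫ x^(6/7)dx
Power rule: ∫ x^(6/7) dx=x^(13/7)/(13/7) + C

Answer: (7/13)·x^(13/7) + C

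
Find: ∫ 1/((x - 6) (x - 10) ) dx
Partial fractions: 1/((x-6)(x-10))=A/(x-6) + B/(x-10)
A=-1/4, B=1/4
∫ [-1/4· 1/(x-6) + 1/4· 1/(x-10)] dx
=(1/4)[ln|x-10| - ln|x-6|] + C

Answer: (1/4)·ln|(x-10)/(x-6)| + C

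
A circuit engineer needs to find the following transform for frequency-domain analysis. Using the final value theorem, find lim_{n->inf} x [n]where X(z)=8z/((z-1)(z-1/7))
Final value theorem: lim x[n]=lim_{z->1} (z-1)*X(z)
(z-1)*X(z)=8z/(z-1/7)
As z->1: 8/(1 - 1/7)=8/(6/7)=28/3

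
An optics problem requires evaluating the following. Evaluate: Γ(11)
Γ(n)=(n-1)! for positive integers
Γ(11)=10!=3628800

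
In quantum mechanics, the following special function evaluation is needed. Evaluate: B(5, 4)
B(x,y)=Γ(x)Γ(y)/Γ(x + y)=(x-1)!(y-1)!/(x + y-1)!
B(5,4)=4!·3!/8!=1/280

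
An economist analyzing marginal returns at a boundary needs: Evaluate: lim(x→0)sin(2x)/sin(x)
sin(u) ≈ u for small u:
sin(2x)/sin(x) ≈ 2x/(x) = 2/1

Answer: 2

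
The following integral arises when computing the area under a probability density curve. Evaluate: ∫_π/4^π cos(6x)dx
Antiderivative: sin(6x)/6
Evaluate at bounds: [sin(6·π)/6] - [sin(6·π/4)/6]
=((0) - (-1))/6=1/6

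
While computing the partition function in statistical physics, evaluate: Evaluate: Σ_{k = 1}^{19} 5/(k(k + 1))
Partial fractions: 5/(k(k+1))=5/k - 5/(k+1)
Telescoping sum: 5(1-1/20)=5·19/20

Answer: 19/4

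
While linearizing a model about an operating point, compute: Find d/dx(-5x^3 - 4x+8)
Power rule: d/dx(ax^n)=n·a·x^(n-1)
Term by term: -15·x^2 - 4

Answer: -15x^2 - 4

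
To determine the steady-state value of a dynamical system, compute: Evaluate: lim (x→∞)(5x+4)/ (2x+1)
Divide numerator and denominator by x:
lim (5+4/x)/(2+1/x)=5/2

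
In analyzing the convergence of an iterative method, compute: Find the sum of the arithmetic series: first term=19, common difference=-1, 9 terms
Last term: a_n = 19+(9-1)·-1 = 11
Sum = n(a_1+a_n)/2 = 9(19+11)/2 = 135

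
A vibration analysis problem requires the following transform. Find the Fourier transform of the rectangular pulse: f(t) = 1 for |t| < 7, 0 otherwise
F(omega)=integral from -7 to 7 of e^(-j * omega * t) dt
=2 * sin(7 * omega)/omega=14 * sinc(7 * omega/pi)

Answer: 2 * sin(7 * omega)/omega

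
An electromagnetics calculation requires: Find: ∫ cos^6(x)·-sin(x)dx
Let u=cos(x), du=-sin(x) dx
∫ u^6 du=u^7/7+C

Answer: cos^7(x)/7+C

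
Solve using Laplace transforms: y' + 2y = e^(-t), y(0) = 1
Take L: sY - 1 + 2Y = 1/(s + 1)
Y(s + 2) = 1/(s + 1) + 1
Y = 1/((s + 1)(s + 2)) + 1/(s + 2)
Partial fractions: 1/((s + 1)(s + 2)) = 1/(s + 1) - 1/(s + 2)
So Y = 1/(s + 1)
Inverse Laplace transform (L^(-1){1/(s + 1)} = e^(-t), L^(-1){1/(s + 2)} = e^(-2t)):

Answer: y(t) = 1·e^(-t)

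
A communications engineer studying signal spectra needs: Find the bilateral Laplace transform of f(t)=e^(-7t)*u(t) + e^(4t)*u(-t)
For e^(-7t) * u(t): L=1/(s+7), Re(s) > -7
For e^(4t) * u(-t): L=-1/(s-4), Re(s) < 4
Combined: F(s)=1/(s+7)-1/(s-4), -7 < Re(s) < 4

Answer: 1/(s+7)-1/(s-4), ROC: -7 < Re(s) < 4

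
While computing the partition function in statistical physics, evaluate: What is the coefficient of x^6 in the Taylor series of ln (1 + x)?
ln(1+x)=Σ (-1)^(n+1) x^n/n
Coefficient of x^6=(-1)^7/6=-1/6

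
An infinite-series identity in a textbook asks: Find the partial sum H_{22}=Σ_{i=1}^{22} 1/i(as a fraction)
H_22=1+1/2+1/3+...+1/22
=19093197/5173168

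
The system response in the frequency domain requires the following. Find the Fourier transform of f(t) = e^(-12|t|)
Using the standard pair: F{e^(-a|t|)} = 2a/(a^2+omega^2)
With a = 12: F(omega) = 24/(144+omega^2)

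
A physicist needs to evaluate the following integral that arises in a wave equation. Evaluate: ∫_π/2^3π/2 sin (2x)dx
Antiderivative: -cos(2x)/2
Evaluate at bounds: [-cos(2·3π/2)/2] - [-cos(2·π/2)/2]
= (-(-1) + (-1))/2 = 0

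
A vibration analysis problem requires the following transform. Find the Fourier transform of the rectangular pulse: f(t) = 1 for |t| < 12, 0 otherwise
F(omega) = integral from -12 to 12 of e^(-j*omega*t) dt
= 2*sin(12*omega)/omega = 24*sinc(12*omega/pi)

Answer: 2*sin(12*omega)/omega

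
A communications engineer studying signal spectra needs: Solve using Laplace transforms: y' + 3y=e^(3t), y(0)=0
Take L: sY - 0+3Y = 1/(s-3)
Y(s+3) = 1/(s-3)+0
Y = 1/((s-3)(s+3))+0/(s+3)
Partial fractions: 1/((s-3)(s+3)) = (1/6)/(s-3) - (1/6)/(s+3)
So Y = (1/6)/(s-3) - (1/6)/(s+3)
Inverse Laplace transform (L^(-1){1/(s-3)} = e^(3t), L^(-1){1/(s+3)} = e^(-3t)):

Answer: y(t) = (1/6)·e^(3t) - (1/6)·e^(-3t)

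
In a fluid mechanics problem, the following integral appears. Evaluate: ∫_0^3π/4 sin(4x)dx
Antiderivative: -cos(4x)/4
Evaluate at bounds: [-cos(4·3π/4)/4] - [-cos(4·0)/4]
= (-(-1)+(1))/4 = 1/2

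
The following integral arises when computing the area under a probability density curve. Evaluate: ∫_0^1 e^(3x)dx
Antiderivative: (1/3)e^(3x)
Evaluate: (1/3)(e^3-1)

Answer: (e^3-1)/3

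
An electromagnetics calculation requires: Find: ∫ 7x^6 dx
Using power rule: ∫ 7x^6 dx=7/7 x^7 + C=x^7 + C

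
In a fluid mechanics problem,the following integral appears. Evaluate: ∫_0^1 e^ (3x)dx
Antiderivative: (1/3)e^(3x)
Evaluate: (1/3)(e^3-1)

Answer: (e^3-1)/3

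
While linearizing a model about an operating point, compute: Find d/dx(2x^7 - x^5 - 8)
Power rule: d/dx(ax^n) = n·a·x^(n-1)
Term by term: 14·x^6-5·x^4

Answer: 14x^6-5x^4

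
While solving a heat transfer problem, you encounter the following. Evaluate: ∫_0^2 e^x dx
Antiderivative: e^x
Evaluate: (e^2-1)

Answer: e^2-1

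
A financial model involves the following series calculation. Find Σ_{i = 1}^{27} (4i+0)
= 4·Σ i + 0·27 = 4·378 + 0 = 1512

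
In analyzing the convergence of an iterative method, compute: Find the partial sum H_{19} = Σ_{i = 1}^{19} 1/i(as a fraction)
H_19=1 + 1/2 + 1/3 + ... + 1/19
=275295799/77597520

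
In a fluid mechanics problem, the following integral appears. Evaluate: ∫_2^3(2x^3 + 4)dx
Step 1: Find antiderivative F(x)=(1/2)x^4 + 4x
Step 2: F(3) - F(2)=105/2 - (16)=73/2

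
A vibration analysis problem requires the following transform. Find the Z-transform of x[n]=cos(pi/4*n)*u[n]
Z{cos(w0*n)*u[n]} = z(z - cos(w0))/(z^2-2z*cos(w0)+1)
With w0 = pi/4: X(z) = z(z - cos(pi/4))/(z^2-2z*cos(pi/4)+1)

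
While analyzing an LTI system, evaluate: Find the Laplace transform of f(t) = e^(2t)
L{e^(at)} = 1/(s-a)
L{e^(2t)} = 1/(s-2)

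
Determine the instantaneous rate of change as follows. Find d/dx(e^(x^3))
Chain rule: d/dx[e^u] = e^u · u' where u = x^3
u' = 3x^2

Answer: 3x^2·e^(x^3)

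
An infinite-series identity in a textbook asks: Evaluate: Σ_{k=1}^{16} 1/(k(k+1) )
Partial fractions: 1/(k(k + 1)) = 1/k - 1/(k + 1)
Telescoping sum: 1(1 - 1/17) = 1·16/17

Answer: 16/17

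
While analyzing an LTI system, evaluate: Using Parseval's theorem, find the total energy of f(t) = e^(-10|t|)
Parseval's theorem: E=integral |f(t)|^2 dt=(1/2pi) integral |F(omega)|^2 domega
E=integral_{-inf}^{inf} e^(-20|t|) dt=2 * integral_0^inf e^(-20t) dt=2/(2 * 10)=1/10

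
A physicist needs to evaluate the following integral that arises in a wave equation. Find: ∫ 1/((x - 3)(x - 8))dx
Partial fractions: 1/((x-3)(x-8)) = A/(x-3) + B/(x-8)
A = -1/5, B = 1/5
∫ [-1/5· 1/(x-3) + 1/5· 1/(x-8)] dx
= (1/5)[ln|x-8| - ln|x-3|] + C

Answer: (1/5)·ln|(x-8)/(x-3)| + C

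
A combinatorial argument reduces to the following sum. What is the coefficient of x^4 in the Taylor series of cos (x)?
cos(x) = Σ (-1)^k x^(2k)/(2k)!
For x^4: (-1)^2/4! = 1/24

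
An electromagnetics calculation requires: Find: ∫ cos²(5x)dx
Using identity cos²(u)=(1 + cos(2u))/2:
∫ (1 + cos(10x))/2 dx=x/2 + sin(10x)/20 + C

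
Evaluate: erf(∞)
erf(∞) = 1 (the error function converges to 1)

Answer: 1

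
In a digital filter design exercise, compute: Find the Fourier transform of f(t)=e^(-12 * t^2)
The Fourier transform of a Gaussian e^(-a * t^2) is sqrt(pi/a) * e^(-omega^2/(4a)).
With a=12: F(omega)=sqrt(pi/12) * e^(-omega^2/48)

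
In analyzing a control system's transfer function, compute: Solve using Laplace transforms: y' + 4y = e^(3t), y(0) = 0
Take L: sY - 0 + 4Y=1/(s-3)
Y(s + 4)=1/(s-3) + 0
Y=1/((s-3)(s + 4)) + 0/(s + 4)
Partial fractions: 1/((s-3)(s + 4))=(1/7)/(s-3) - (1/7)/(s + 4)
So Y=(1/7)/(s-3) - (1/7)/(s + 4)
Inverse Laplace transform (L^(-1){1/(s-3)}=e^(3t), L^(-1){1/(s + 4)}=e^(-4t)):

Answer: y(t)=(1/7)·e^(3t) - (1/7)·e^(-4t)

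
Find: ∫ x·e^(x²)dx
Let u = x², du = 2x dx
∫ (1/2)e^u du = e^u/2+C

Answer: e^(x²)/2+C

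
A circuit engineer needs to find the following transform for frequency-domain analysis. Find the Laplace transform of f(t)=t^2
L{t^n}=n!/s^(n+1)
L{t^2}=2!/s^3=2/s^3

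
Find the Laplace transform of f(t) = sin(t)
L{sin(wt)}=w/(s²+w²)
L{sin(t)}=1/(s²+1)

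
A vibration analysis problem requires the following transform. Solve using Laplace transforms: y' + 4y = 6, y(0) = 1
Take L of both sides: sY(s) - 1 + 4Y(s) = 6/s
Y(s)(s + 4) = 6/s + 1
Y(s) = 6/(s(s + 4)) + 1/(s + 4)
Partial fractions: 6/(s(s + 4)) = (3/2)/s - (3/2)/(s + 4)
So Y(s) = (3/2)/s - (1/2)/(s + 4)
Inverse transform (L^(-1){1/s} = 1, L^(-1){1/(s + 4)} = e^(-4t)):

Answer: y(t) = 3/2 - (1/2)·e^(-4t)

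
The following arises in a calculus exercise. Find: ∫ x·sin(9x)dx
By parts: u=x, dv=sin(9x) dx
du=dx, v=-cos(9x)/9
=-x·cos(9x)/9+sin(9x)/9²+C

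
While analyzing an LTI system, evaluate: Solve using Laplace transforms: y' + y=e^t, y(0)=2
Take L: sY - 2 + Y = 1/(s-1)
Y(s + 1) = 1/(s-1) + 2
Y = 1/((s-1)(s + 1)) + 2/(s + 1)
Partial fractions: 1/((s-1)(s + 1)) = (1/2)/(s-1) - (1/2)/(s + 1)
So Y = (1/2)/(s-1) + (3/2)/(s + 1)
Inverse Laplace transform (L^(-1){1/(s-1)} = e^t, L^(-1){1/(s + 1)} = e^(-t)):

Answer: y(t) = (1/2)·e^t + (3/2)·e^(-t)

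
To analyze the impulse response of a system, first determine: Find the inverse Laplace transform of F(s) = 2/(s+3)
L^(-1){2/(s-a)}=c·e^(at)
Here a=-3, c=2

Answer: 2e^(-3t)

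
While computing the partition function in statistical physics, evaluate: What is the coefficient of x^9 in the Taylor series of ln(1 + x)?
ln(1+x) = Σ (-1)^(n+1) x^n/n
Coefficient of x^9 = (-1)^10/9 = 1/9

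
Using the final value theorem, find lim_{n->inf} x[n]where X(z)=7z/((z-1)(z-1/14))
Final value theorem: lim x[n] = lim_{z->1} (z-1) * X(z)
(z-1) * X(z) = 7z/(z-1/14)
As z->1: 7/(1-1/14) = 7/(13/14) = 98/13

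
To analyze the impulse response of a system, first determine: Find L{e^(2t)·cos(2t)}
First shifting: L{e^(at)f(t)}=F(s-a)
L{cos(2t)}=s/(s²+4)
Shift: (s-2)/((s-2)²+4)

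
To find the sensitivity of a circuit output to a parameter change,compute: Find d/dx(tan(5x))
Chain rule: d/dx[tan(u)]=sec²(u)·u' where u=5x
u'=5

Answer: 5·sec²(5x)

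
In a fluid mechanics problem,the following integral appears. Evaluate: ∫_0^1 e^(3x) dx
Antiderivative: (1/3)e^(3x)
Evaluate: (1/3)(e^3 - 1)

Answer: (e^3 - 1)/3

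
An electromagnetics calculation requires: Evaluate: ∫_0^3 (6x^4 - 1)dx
Step 1: Find antiderivative F(x) = (6/5)x^5 - x
Step 2: F(3) - F(0) = 1443/5 - (0) = 1443/5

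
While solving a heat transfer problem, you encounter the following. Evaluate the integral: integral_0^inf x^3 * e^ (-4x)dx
This is a Gamma integral. Substitute u=4x (du=4 dx):
integral_0^inf x^3*e^(-4x) dx=(1/4^4) integral_0^inf u^3*e^(-u) du
=Gamma(4)/4^4=3!/4^4=6/256

Answer: 3/128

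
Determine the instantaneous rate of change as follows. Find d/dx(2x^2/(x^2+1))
Quotient rule: (f/g)' = (f'g - fg')/g²
f = 2x^2, f' = 4x
g = x^2 + 1, g' = 2x

Answer: (4x·(x^2 + 1) - 4x^3)/(x^2 + 1)²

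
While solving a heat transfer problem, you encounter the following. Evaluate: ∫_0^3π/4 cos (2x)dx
Antiderivative: sin(2x)/2
Evaluate at bounds: [sin(2·3π/4)/2] - [sin(2·0)/2]
=((-1) - (0))/2=-1/2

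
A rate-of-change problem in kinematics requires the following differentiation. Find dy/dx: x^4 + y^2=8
Differentiate: 4x^3 + 2y·(dy/dx) = 0
dy/dx = -4x^3/(2y)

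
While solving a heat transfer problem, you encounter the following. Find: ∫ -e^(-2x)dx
Since d/dx[e^(-2x)] = -2e^(-2x), we get 1/2 e^(-2x)+C

Answer: (1/2)e^(-2x)+C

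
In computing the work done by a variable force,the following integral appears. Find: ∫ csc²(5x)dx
Since d/dx[-cot(5x)]=5csc²(5x), integral=-cot(5x)/5 + C

Answer: (-1/5)cot(5x) + C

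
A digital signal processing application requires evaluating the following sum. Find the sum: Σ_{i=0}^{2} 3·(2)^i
Geometric series: S = a(1 - r^n)/(1 - r)
a = 3, r = 2, n = 3
S = 3(1 - 8)/-1 = 21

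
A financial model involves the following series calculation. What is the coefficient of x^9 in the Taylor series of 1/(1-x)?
1/(1-x)=Σ x^n for |x|<1
All coefficients are 1

Answer: 1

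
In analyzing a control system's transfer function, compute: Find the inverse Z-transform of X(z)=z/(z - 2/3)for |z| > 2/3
Standard pair: z/(z-a) <-> a^n*u[n] for causal signals
With a=2/3: x[n]=(2/3)^n*u[n]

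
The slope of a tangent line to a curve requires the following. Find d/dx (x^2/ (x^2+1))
Quotient rule: (f/g)'=(f'g - fg')/g²
f=x^2, f'=2x
g=x^2 + 1, g'=2x

Answer: (2x·(x^2 + 1) - 2x^3)/(x^2 + 1)²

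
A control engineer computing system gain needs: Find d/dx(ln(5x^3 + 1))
Chain rule: d/dx[ln(u)] = u'/u where u = 5x^3 + 1
u' = 15x^2

Answer: (15x^2)/(5x^3 + 1)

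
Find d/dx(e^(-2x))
Chain rule: d/dx[e^u] = e^u · u' where u = -2x
u' = -2

Answer: -2·e^(-2x)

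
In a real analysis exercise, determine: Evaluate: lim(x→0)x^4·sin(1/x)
Squeeze theorem: -|x^4| ≤ x^4·sin(1/x) ≤ |x^4|
Since x^4 → 0 as x → 0, by squeeze theorem the limit is 0

Answer: 0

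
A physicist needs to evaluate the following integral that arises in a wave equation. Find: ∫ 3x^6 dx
Using power rule: ∫ 3x^6 dx = 3/7 x^7+C = (3/7)x^7+C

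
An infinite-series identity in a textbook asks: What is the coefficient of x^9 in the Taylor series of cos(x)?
cos(x) has only even powers. Coefficient of x^9 = 0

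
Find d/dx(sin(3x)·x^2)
Product rule: (fg)' = f'g+fg'
f = sin(3x), f' = 3·cos(3x)
g = x^2, g' = 2x

Answer: 3·cos(3x)·x^2+2·sin(3x)·x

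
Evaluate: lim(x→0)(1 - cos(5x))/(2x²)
Using 1-cos(u) ≈ u²/2 for small u:
(1-cos(5x)) ≈ (5x)²/2 = 25x²/2
So limit = 25/(2·2) = 25/4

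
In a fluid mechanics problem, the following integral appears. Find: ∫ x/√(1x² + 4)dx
Let u=x² + 4, du=2x dx
∫ (1/2)·u^(-1/2) du=√u + C

Answer: √(x² + 4) + C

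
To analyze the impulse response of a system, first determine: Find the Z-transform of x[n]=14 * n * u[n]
Z{n * u[n]}=z/(z-1)^2
By linearity: Z{14 * n * u[n]}=14z/(z-1)^2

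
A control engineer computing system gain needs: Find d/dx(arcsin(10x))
d/dx[arcsin(u)] = u'/√(1-u²), u = 10x, u' = 10

Answer: 10/√(1-100x²)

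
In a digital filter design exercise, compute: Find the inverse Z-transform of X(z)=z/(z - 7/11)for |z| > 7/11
Standard pair: z/(z-a) <-> a^n*u[n] for causal signals
With a = 7/11: x[n] = (7/11)^n*u[n]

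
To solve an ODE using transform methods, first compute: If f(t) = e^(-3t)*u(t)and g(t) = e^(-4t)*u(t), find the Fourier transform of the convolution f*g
By the convolution theorem: F{f * g} = F(omega) * G(omega)
F(omega) = 1/(3 + j * omega), G(omega) = 1/(4 + j * omega)
F{f * g} = 1/((3 + j * omega)(4 + j * omega))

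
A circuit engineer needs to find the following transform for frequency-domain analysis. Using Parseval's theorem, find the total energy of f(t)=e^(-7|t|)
Parseval's theorem: E = integral |f(t)|^2 dt = (1/2pi) integral |F(omega)|^2 domega
E = integral_{-inf}^{inf} e^(-14|t|) dt = 2 * integral_0^inf e^(-14t) dt = 2/(2 * 7) = 1/7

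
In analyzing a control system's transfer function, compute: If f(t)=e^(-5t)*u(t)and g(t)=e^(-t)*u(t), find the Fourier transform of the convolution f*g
By the convolution theorem: F{f * g}=F(omega) * G(omega)
F(omega)=1/(5+j * omega), G(omega)=1/(1+j * omega)
F{f * g}=1/((5+j * omega)(1+j * omega))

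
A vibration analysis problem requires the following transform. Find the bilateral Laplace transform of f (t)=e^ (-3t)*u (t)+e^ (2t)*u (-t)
For e^(-3t)*u(t): L = 1/(s + 3), Re(s) > -3
For e^(2t)*u(-t): L = -1/(s-2), Re(s) < 2
Combined: F(s) = 1/(s + 3) - 1/(s-2), -3 < Re(s) < 2

Answer: 1/(s + 3) - 1/(s-2), ROC: -3 < Re(s) < 2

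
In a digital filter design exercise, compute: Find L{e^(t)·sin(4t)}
First shifting: L{e^(at)f(t)}=F(s-a)
L{sin(4t)}=4/(s²+16)
Shift: 4/((s-1)²+16)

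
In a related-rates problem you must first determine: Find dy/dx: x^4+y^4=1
Differentiate: 4x^3 + 4y^3·(dy/dx) = 0
dy/dx = -4x^3/(4y^3)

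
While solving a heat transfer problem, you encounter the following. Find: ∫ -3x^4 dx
Using power rule: ∫ -3x^4 dx = -3/5 x^5 + C = (-3/5)x^5 + C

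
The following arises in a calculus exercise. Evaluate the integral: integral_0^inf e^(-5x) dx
integral_0^inf e^(-5x) dx = [-1/5 * e^(-5x)]_0^inf
= 0 - (-1/5) = 1/5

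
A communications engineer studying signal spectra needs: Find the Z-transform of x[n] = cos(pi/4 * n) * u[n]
Z{cos(w0*n)*u[n]}=z(z - cos(w0))/(z^2-2z*cos(w0)+1)
With w0=pi/4: X(z)=z(z - cos(pi/4))/(z^2-2z*cos(pi/4)+1)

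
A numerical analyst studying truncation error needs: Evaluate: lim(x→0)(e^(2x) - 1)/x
L'Hôpital (0/0): lim 2e^(2x)/1 = 2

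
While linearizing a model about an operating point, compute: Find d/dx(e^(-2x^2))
Chain rule: d/dx[e^u]=e^u · u' where u=-2x^2
u'=-4x

Answer: -4x·e^(-2x^2)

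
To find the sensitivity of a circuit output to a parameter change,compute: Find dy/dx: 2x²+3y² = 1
Differentiate: 4x + 6y·(dy/dx) = 0
dy/dx = -4x/(6y) = -(2/3)·(x/y)

Answer: dy/dx = -(2/3)·(x/y)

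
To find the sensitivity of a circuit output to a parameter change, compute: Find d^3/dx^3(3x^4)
Apply power rule 3 times:
d^1: 12x^3
d^2: 36x^2
d^3: 72x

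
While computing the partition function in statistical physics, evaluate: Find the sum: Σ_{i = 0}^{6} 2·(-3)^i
Geometric series: S = a(1 - r^n)/(1 - r)
a = 2, r = -3, n = 7
S = 2(1 + 2187)/4 = 1094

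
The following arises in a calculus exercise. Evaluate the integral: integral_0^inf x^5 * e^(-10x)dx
This is a Gamma integral. Substitute u = 10x (du = 10 dx):
integral_0^inf x^5*e^(-10x) dx = (1/10^6) integral_0^inf u^5*e^(-u) du
= Gamma(6)/10^6 = 5!/10^6 = 120/1000000

Answer: 3/25000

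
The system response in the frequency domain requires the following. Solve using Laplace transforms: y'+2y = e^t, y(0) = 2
Take L: sY - 2 + 2Y = 1/(s-1)
Y(s + 2) = 1/(s-1) + 2
Y = 1/((s-1)(s + 2)) + 2/(s + 2)
Partial fractions: 1/((s-1)(s + 2)) = (1/3)/(s-1) - (1/3)/(s + 2)
So Y = (1/3)/(s-1) + (5/3)/(s + 2)
Inverse Laplace transform (L^(-1){1/(s-1)} = e^t, L^(-1){1/(s + 2)} = e^(-2t)):

Answer: y(t) = (1/3)·e^t + (5/3)·e^(-2t)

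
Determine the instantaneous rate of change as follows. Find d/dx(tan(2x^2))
Chain rule: d/dx[tan(u)]=sec²(u)·u' where u=2x^2
u'=4x

Answer: 4x·sec²(2x^2)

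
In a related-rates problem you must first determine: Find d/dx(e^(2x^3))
Chain rule: d/dx[e^u] = e^u · u' where u = 2x^3
u' = 6x^2

Answer: 6x^2·e^(2x^3)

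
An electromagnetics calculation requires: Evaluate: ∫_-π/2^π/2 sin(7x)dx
Antiderivative: -cos(7x)/7
Evaluate at bounds: [-cos(7·π/2)/7] - [-cos(7·-π/2)/7]
=(-(0) + (0))/7=0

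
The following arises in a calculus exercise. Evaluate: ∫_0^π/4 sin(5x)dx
Antiderivative: -cos(5x)/5
Evaluate at bounds: [-cos(5·π/4)/5] - [-cos(5·0)/5]
= (-(-√2/2)+(1))/5 = 1/5+√2/10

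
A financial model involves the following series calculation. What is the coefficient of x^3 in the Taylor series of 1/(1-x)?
1/(1-x) = Σ x^n for |x|<1
All coefficients are 1

Answer: 1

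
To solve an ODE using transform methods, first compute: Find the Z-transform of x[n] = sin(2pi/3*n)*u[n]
Z{sin(w0*n)*u[n]}=z*sin(w0)/(z^2 - 2z*cos(w0) + 1)
With w0=2pi/3: X(z)=z*sin(2pi/3)/(z^2 - 2z*cos(2pi/3) + 1)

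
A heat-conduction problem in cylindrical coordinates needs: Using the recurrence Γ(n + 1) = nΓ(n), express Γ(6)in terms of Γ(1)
Γ(6) = 5Γ(5) = 5·4Γ(4) = ... = 5!·Γ(1) = 120·Γ(1)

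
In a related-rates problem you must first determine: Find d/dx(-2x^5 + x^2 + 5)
Power rule: d/dx(ax^n)=n·a·x^(n-1)
Term by term: -10·x^4+2·x

Answer: -10x^4+2x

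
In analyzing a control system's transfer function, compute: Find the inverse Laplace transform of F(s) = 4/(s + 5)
L^(-1){4/(s-a)} = c·e^(at)
Here a = -5, c = 4

Answer: 4e^(-5t)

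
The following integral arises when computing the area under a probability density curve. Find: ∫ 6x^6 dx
Using power rule: ∫ 6x^6 dx = 6/7 x^7 + C = (6/7)x^7 + C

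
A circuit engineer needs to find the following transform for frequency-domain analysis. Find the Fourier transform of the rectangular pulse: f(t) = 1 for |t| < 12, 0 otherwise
F(omega)=integral from -12 to 12 of e^(-j*omega*t) dt
=2*sin(12*omega)/omega=24*sinc(12*omega/pi)

Answer: 2*sin(12*omega)/omega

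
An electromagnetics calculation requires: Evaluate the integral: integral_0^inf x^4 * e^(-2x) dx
This is a Gamma integral. Substitute u = 2x (du = 2 dx):
integral_0^inf x^4 * e^(-2x) dx = (1/2^5) integral_0^inf u^4 * e^(-u) du
= Gamma(5)/2^5 = 4!/2^5 = 24/32

Answer: 3/4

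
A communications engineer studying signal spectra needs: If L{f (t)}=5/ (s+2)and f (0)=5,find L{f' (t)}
L{f'(t)}=s·F(s) - f(0)=5s/(s+2)-5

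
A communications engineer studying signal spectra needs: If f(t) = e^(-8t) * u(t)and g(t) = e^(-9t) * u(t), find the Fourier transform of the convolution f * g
By the convolution theorem: F{f * g}=F(omega) * G(omega)
F(omega)=1/(8 + j * omega), G(omega)=1/(9 + j * omega)
F{f * g}=1/((8 + j * omega)(9 + j * omega))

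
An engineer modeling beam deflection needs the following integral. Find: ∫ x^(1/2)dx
Power rule: ∫ x^(1/2) dx = x^(3/2)/(3/2)+C

Answer: (2/3)·x^(3/2)+C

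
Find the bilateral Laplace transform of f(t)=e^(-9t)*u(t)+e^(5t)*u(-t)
For e^(-9t)*u(t): L = 1/(s+9), Re(s) > -9
For e^(5t)*u(-t): L = -1/(s-5), Re(s) < 5
Combined: F(s) = 1/(s+9)-1/(s-5), -9 < Re(s) < 5

Answer: 1/(s+9)-1/(s-5), ROC: -9 < Re(s) < 5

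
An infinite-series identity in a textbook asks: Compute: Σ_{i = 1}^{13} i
Using formula: Σ i^1=n(n+1)/2=13·14/2=91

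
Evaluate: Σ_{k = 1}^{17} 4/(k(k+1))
Partial fractions: 4/(k(k + 1))=4/k - 4/(k + 1)
Telescoping sum: 4(1 - 1/18)=4·17/18

Answer: 34/9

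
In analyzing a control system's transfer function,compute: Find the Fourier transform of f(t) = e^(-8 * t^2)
The Fourier transform of a Gaussian e^(-a * t^2) is sqrt(pi/a) * e^(-omega^2/(4a)).
With a=8: F(omega)=sqrt(pi/8) * e^(-omega^2/32)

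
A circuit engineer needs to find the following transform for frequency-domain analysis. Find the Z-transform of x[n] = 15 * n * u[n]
Z{n*u[n]}=z/(z-1)^2
By linearity: Z{15*n*u[n]}=15z/(z-1)^2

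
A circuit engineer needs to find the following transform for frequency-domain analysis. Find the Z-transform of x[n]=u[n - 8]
Using the time-shift property: Z{u[n-8]} = z^(-8) * z/(z-1)
= z^(-7)/(z-1)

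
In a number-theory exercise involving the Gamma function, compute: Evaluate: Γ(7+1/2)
Γ(n + 1/2)=(2n)!√π/(4^n·n!)
=87178291200√π/(16384·5040)=(135135/128)·√π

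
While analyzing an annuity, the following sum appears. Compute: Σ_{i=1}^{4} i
Using formula: Σ i^1=n(n + 1)/2=4·5/2=10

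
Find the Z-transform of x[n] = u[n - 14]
Using the time-shift property: Z{u[n-14]}=z^(-14) * z/(z-1)
=z^(-13)/(z-1)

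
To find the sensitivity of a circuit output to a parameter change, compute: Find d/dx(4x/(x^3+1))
Quotient rule: (f/g)' = (f'g - fg')/g²
f = 4x, f' = 4
g = x^3 + 1, g' = 3x^2

Answer: (4·(x^3 + 1) - 12x^3)/(x^3 + 1)²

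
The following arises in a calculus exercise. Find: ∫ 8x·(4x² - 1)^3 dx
Let u = 4x² - 1, du = 8x dx
∫ u^3 du = u^4/4+C

Answer: (4x² - 1)^4/4+C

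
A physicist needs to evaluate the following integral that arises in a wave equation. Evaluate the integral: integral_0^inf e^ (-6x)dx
integral_0^inf e^(-6x) dx = [-1/6*e^(-6x)]_0^inf
= 0 - (-1/6) = 1/6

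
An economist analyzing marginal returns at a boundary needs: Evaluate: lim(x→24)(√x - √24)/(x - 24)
Multiply by conjugate (√x+√24)/(√x+√24):
= (x - 24)/((x - 24)(√x+√24)) = 1/(√x+√24)
As x → 24: 1/(2√24)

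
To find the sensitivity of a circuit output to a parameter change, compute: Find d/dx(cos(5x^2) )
Chain rule: d/dx[cos(u)]=-sin(u)·u' where u=5x^2
u'=10x

Answer: -10x·sin(5x^2)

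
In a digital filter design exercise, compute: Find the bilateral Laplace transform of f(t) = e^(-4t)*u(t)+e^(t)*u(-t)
For e^(-4t)*u(t): L=1/(s+4), Re(s) > -4
For e^(t)*u(-t): L=-1/(s-1), Re(s) < 1
Combined: F(s)=1/(s+4)-1/(s-1), -4 < Re(s) < 1

Answer: 1/(s+4)-1/(s-1), ROC: -4 < Re(s) < 1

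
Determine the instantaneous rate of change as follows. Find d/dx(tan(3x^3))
Chain rule: d/dx[tan(u)] = sec²(u)·u' where u = 3x^3
u' = 9x^2

Answer: 9x^2·sec²(3x^3)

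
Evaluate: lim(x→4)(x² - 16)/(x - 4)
Factor: (x² - 16)=(x-4)(x+4)
Cancel (x-4): lim(x→4) (x+4)=8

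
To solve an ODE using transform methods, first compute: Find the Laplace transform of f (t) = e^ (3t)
L{e^(at)}=1/(s-a)
L{e^(3t)}=1/(s-3)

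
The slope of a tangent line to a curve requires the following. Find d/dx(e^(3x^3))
Chain rule: d/dx[e^u]=e^u · u' where u=3x^3
u'=9x^2

Answer: 9x^2·e^(3x^3)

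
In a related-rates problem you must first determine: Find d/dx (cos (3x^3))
Chain rule: d/dx[cos(u)] = -sin(u)·u' where u = 3x^3
u' = 9x^2

Answer: -9x^2·sin(3x^3)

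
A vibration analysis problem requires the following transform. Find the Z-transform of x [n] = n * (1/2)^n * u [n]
Using the property Z{n * a^n * u[n]}=az/(z-a)^2
With a=1/2: X(z)=(1/2)z/(z - 1/2)^2, |z| > 1/2

Answer: (1/2)z/(z - 1/2)^2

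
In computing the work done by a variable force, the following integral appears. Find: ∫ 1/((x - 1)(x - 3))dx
Partial fractions: 1/((x-1)(x-3))=A/(x-1)+B/(x-3)
A=-1/2, B=1/2
∫ [-1/2· 1/(x-1)+1/2· 1/(x-3)] dx
=(1/2)[ln|x-3| - ln|x-1|]+C

Answer: (1/2)·ln|(x-3)/(x-1)|+C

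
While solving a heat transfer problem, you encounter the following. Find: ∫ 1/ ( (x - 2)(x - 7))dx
Partial fractions: 1/((x-2)(x-7))=A/(x-2) + B/(x-7)
A=-1/5, B=1/5
∫ [-1/5· 1/(x-2) + 1/5· 1/(x-7)] dx
=(1/5)[ln|x-7| - ln|x-2|] + C

Answer: (1/5)·ln|(x-7)/(x-2)| + C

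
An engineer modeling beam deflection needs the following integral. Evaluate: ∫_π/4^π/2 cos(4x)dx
Antiderivative: sin(4x)/4
Evaluate at bounds: [sin(4·π/2)/4] - [sin(4·π/4)/4]
= ((0) - (0))/4 = 0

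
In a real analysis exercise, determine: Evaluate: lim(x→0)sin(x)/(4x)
L'Hôpital (0/0): lim cos(x)/4=1/4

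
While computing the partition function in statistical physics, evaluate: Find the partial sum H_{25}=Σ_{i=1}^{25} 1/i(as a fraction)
H_25=1+1/2+1/3+...+1/25
=34052522467/8923714800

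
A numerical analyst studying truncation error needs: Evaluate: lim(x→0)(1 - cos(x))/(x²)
Using 1-cos(u) ≈ u²/2 for small u:
(1-cos(x)) ≈ (x)²/2 = 1x²/2
So limit = 1/(2·1) = 1/2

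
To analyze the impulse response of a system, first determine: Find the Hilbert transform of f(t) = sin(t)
The Hilbert transform shifts each frequency component by -pi/2.
H{sin(wt)} = -cos(wt)
With w = 1: H{sin(t)} = -cos(t)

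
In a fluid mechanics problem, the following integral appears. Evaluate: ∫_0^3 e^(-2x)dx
Antiderivative: (1/(-2))e^(-2x)
Evaluate: (1/(-2))(e^-6-1)

Answer: (e^-6-1)/(-2)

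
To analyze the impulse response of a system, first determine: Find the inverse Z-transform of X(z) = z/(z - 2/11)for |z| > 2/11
Standard pair: z/(z-a) <-> a^n * u[n] for causal signals
With a=2/11: x[n]=(2/11)^n * u[n]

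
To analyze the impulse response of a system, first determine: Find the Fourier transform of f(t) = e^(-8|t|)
Using the standard pair: F{e^(-a|t|)} = 2a/(a^2+omega^2)
With a = 8: F(omega) = 16/(64+omega^2)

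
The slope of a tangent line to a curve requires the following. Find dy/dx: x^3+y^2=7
Differentiate: 3x^2+2y·(dy/dx) = 0
dy/dx = -3x^2/(2y)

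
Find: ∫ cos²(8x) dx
Using identity cos²(u)=(1 + cos(2u))/2:
∫ (1 + cos(16x))/2 dx=x/2 + sin(16x)/32 + C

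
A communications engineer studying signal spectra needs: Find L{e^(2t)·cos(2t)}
First shifting: L{e^(at)f(t)} = F(s-a)
L{cos(2t)} = s/(s² + 4)
Shift: (s-2)/((s-2)² + 4)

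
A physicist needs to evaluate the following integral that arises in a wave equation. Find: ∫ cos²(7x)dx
Using identity cos²(u)=(1 + cos(2u))/2:
∫ (1 + cos(14x))/2 dx=x/2 + sin(14x)/28 + C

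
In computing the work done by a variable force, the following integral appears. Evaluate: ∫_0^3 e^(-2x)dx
Antiderivative: (1/(-2))e^(-2x)
Evaluate: (1/(-2))(e^-6-1)

Answer: (e^-6-1)/(-2)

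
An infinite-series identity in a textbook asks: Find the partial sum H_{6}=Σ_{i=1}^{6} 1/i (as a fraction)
H_6=1+1/2+1/3+...+1/6
=49/20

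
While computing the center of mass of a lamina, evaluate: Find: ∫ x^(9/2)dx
Power rule: ∫ x^(9/2) dx=x^(11/2)/(11/2) + C

Answer: (2/11)·x^(11/2) + C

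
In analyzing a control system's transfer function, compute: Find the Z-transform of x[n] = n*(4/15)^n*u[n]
Using the property Z{n*a^n*u[n]} = az/(z-a)^2
With a = 4/15: X(z) = (4/15)z/(z - 4/15)^2, |z| > 4/15

Answer: (4/15)z/(z - 4/15)^2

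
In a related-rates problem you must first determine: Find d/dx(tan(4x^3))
Chain rule: d/dx[tan(u)]=sec²(u)·u' where u=4x^3
u'=12x^2

Answer: 12x^2·sec²(4x^3)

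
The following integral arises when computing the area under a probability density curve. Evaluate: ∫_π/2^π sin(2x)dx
Antiderivative: -cos(2x)/2
Evaluate at bounds: [-cos(2·π)/2] - [-cos(2·π/2)/2]
= (-(1) + (-1))/2 = -1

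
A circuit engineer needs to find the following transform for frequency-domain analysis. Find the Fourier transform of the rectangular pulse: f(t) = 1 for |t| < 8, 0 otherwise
F(omega) = integral from -8 to 8 of e^(-j * omega * t) dt
= 2 * sin(8 * omega)/omega = 16 * sinc(8 * omega/pi)

Answer: 2 * sin(8 * omega)/omega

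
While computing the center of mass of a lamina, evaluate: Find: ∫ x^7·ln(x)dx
By parts: u = ln(x), dv = x^7 dx
du = 1/x dx, v = x^8/8
= x^8·ln(x)/8 - ∫ x^7/8 dx
= x^8·ln(x)/8 - x^8/64+C

Answer: x^8(ln(x)/8-1/64)+C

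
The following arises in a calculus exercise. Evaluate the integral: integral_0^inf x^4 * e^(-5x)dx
This is a Gamma integral. Substitute u = 5x (du = 5 dx):
integral_0^inf x^4 * e^(-5x) dx = (1/5^5) integral_0^inf u^4 * e^(-u) du
= Gamma(5)/5^5 = 4!/5^5 = 24/3125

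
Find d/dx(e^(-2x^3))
Chain rule: d/dx[e^u]=e^u · u' where u=-2x^3
u'=-6x^2

Answer: -6x^2·e^(-2x^3)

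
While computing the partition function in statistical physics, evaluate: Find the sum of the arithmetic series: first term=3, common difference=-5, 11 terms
Last term: a_n=3+(11-1)·-5=-47
Sum=n(a_1+a_n)/2=11(3+(-47))/2=-242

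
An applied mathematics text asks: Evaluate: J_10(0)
J_n(0) = 0 for all n > 0 (Bessel function of first kind)
J_10(0) = 0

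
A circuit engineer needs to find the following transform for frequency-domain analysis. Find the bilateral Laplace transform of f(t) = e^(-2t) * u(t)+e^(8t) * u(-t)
For e^(-2t) * u(t): L = 1/(s + 2), Re(s) > -2
For e^(8t) * u(-t): L = -1/(s-8), Re(s) < 8
Combined: F(s) = 1/(s + 2) - 1/(s-8), -2 < Re(s) < 8

Answer: 1/(s + 2) - 1/(s-8), ROC: -2 < Re(s) < 8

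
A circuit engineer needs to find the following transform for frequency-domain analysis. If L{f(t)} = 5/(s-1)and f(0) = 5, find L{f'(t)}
L{f'(t)}=s·F(s) - f(0)=5s/(s-1)-5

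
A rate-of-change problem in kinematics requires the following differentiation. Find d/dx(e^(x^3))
Chain rule: d/dx[e^u] = e^u · u' where u = x^3
u' = 3x^2

Answer: 3x^2·e^(x^3)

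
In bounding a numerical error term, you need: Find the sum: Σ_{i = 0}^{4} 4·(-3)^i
Geometric series: S = a(1 - r^n)/(1 - r)
a = 4, r = -3, n = 5
S = 4(1 + 243)/4 = 244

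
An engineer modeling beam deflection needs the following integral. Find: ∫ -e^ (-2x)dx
Since d/dx[e^(-2x)]=-2e^(-2x), we get 1/2 e^(-2x) + C

Answer: (1/2)e^(-2x) + C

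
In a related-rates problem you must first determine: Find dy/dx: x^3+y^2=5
Differentiate: 3x^2+2y·(dy/dx)=0
dy/dx=-3x^2/(2y)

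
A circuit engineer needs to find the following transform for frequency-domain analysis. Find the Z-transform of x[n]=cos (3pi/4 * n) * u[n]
Z{cos(w0*n)*u[n]}=z(z - cos(w0))/(z^2-2z*cos(w0)+1)
With w0=3pi/4: X(z)=z(z - cos(3pi/4))/(z^2-2z*cos(3pi/4)+1)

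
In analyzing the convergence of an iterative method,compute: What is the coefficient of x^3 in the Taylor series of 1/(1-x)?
1/(1-x)=Σ x^n for |x|<1
All coefficients are 1

Answer: 1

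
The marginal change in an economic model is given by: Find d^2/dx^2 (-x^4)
Apply power rule 2 times:
d^1: -4x^3
d^2: -12x^2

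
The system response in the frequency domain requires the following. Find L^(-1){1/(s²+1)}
L^(-1){w/(s² + w²)}=sin(wt)
Here w=1

Answer: sin(t)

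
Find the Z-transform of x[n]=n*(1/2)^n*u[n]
Using the property Z{n*a^n*u[n]}=az/(z-a)^2
With a=1/2: X(z)=(1/2)z/(z - 1/2)^2, |z| > 1/2

Answer: (1/2)z/(z - 1/2)^2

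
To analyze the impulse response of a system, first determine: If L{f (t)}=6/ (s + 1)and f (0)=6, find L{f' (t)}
L{f'(t)} = s·F(s) - f(0) = 6s/(s + 1) - 6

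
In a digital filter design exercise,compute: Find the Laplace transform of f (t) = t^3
L{t^n}=n!/s^(n+1)
L{t^3}=3!/s^4=6/s^4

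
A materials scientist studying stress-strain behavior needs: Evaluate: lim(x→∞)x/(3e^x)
Apply L'Hôpital 1 times (∞/∞ each time):
Eventually get 1!/(3e^x) → 0

Answer: 0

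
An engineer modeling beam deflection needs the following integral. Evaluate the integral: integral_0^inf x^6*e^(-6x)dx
This is a Gamma integral. Substitute u = 6x (du = 6 dx):
integral_0^inf x^6 * e^(-6x) dx = (1/6^7) integral_0^inf u^6 * e^(-u) du
= Gamma(7)/6^7 = 6!/6^7 = 720/279936

Answer: 5/1944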